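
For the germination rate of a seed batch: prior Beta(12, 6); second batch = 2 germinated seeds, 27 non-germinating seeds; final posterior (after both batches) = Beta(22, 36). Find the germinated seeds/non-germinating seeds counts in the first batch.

8 germinated seeds and 3 non-germinating seeds

Sequential conjugate updates are equivalent to a single update on the pooled data, so total successes = posterior α − prior α and total failures = posterior β − prior β.
Total across both batches: 22−12=10 germinated seeds, 36−6=30 non-germinating seeds.
Subtract the second batch: 10−2=8 germinated seeds and 30−27=3 non-germinating seeds.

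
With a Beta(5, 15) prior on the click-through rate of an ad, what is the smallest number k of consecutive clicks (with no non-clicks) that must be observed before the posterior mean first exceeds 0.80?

k = 56

After k clicks and 0 non-clicks the posterior is Beta(5+k, 15), with mean (5+k)/(5+15+k).
Set (5+k)/(20+k) > 0.80 and solve: k > (0.80·20 − 5)/(1 − 0.80) = 55.000.
The smallest integer exceeding 55.000 is 56, and checking k=56: (61)/(76) = 0.8026 > 0.80.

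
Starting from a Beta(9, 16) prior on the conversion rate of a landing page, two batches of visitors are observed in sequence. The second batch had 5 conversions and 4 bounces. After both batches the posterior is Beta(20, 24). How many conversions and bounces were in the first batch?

Sequential conjugate updates are equivalent to a single update on the pooled data, so total successes = posterior α − prior α and total failures = posterior β − prior β.
Total across both batches: 20−9=11 conversions, 24−16=8 bounces.
Subtract the second batch: 11−5=6 conversions and 8−4=4 bounces.

6 conversions and 4 bounces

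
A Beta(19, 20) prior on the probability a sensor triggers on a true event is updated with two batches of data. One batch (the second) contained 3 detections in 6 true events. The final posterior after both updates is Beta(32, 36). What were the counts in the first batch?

Because Beta–binomial updating is additive in the counts, the combined data contributed (α_post−α_prior, β_post−β_prior) successes and failures.
Total across both batches: 32−19=13 detections, 36−20=16 misses.
Subtract the second batch: 13−3=10 detections and 16−3=13 misses.

10 detections and 13 misses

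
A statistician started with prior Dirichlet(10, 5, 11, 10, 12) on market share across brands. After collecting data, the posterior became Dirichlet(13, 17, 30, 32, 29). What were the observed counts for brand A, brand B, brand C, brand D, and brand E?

For a Dirichlet(α) prior with multinomial counts c, the posterior is Dirichlet(α + c) componentwise.
Counts are posterior − prior componentwise: 13−10=3, 17−5=12, 30−11=19, 32−10=22, 29−12=17.

counts (3, 12, 19, 22, 17)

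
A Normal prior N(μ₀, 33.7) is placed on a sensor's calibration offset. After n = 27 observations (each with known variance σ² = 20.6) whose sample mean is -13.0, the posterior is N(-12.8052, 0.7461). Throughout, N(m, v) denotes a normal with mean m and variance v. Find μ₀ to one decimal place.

μ₀ = -4.2

With known observation variance, the Normal–Normal posterior has precision τ_n = τ₀ + n/σ² and mean μ_n = (τ₀μ₀ + (n/σ²)x̄)/τ_n.
Here τ₀ = 1/33.7 = 0.029674 and τ_data = 27/20.6 = 1.310680, so τ_n = 1.340354.
Rearranging for μ₀: μ₀ = (μ_n·τ_n − τ_data·x̄)/τ₀ = (-12.8052·1.340354 − 1.310680·-13.0) / 0.029674 = -0.124661/0.029674 ≈ -4.2.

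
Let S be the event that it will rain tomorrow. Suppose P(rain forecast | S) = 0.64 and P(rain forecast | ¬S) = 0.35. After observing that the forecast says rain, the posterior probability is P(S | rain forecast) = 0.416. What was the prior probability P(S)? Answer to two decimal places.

P(S) = 0.28

In odds form, posterior odds = prior odds × likelihood ratio, so prior odds = posterior odds ÷ LR.
Posterior odds = 0.416/(1−0.416) = 0.7123. LR = 0.64/0.35 = 1.8286.
Prior odds = 0.7123/1.8286 = 0.3895, so P(S) = 0.3895/(1+0.3895) ≈ 0.28.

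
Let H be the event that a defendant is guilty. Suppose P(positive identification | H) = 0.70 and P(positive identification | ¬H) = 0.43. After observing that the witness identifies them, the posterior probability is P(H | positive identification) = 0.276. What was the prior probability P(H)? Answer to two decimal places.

P(H) = 0.19

Bayes' rule in odds form gives O(H|E) = O(H)·[P(E|H)/P(E|¬H)], hence O(H) = O(H|E)/LR.
Posterior odds = 0.276/(1−0.276) = 0.3812. LR = 0.70/0.43 = 1.6279.
Prior odds = 0.3812/1.6279 = 0.2342, so P(H) = 0.2342/(1+0.2342) ≈ 0.19.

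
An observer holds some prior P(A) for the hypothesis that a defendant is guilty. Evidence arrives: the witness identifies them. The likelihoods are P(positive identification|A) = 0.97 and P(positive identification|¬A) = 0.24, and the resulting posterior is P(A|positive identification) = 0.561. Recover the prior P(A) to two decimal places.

P(A) = 0.24

In odds form, posterior odds = prior odds × likelihood ratio, so prior odds = posterior odds ÷ LR.
Posterior odds = 0.561/(1−0.561) = 1.2779. LR = 0.97/0.24 = 4.0417.
Prior odds = 1.2779/4.0417 = 0.3162, so P(A) = 0.3162/(1+0.3162) ≈ 0.24.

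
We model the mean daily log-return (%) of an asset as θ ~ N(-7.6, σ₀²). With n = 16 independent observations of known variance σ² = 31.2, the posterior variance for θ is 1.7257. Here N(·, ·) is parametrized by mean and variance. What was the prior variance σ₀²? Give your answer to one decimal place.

Posterior precision equals prior precision plus data precision: 1/σ_n² = 1/σ₀² + n/σ².
So 1/σ₀² = 1/1.7257 − 16/31.2 = 0.579475 − 0.512821 = 0.066654.
Hence σ₀² = 1/0.066654 ≈ 15.0.

σ₀² = 15.0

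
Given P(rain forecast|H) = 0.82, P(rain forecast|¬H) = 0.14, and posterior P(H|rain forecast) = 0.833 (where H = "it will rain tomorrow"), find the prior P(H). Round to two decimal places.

Bayes' rule in odds form gives O(H|E) = O(H)·[P(E|H)/P(E|¬H)], hence O(H) = O(H|E)/LR.
Posterior odds = 0.833/(1−0.833) = 4.9880. LR = 0.82/0.14 = 5.8571.
Prior odds = 4.9880/5.8571 = 0.8516, so P(H) = 0.8516/(1+0.8516) ≈ 0.46.

P(H) = 0.46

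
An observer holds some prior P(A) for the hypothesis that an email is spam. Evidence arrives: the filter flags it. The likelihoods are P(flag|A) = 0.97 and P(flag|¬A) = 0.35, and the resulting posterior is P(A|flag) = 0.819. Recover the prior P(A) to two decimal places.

In odds form, posterior odds = prior odds × likelihood ratio, so prior odds = posterior odds ÷ LR.
Posterior odds = 0.819/(1−0.819) = 4.5249. LR = 0.97/0.35 = 2.7714.
Prior odds = 4.5249/2.7714 = 1.6327, so P(A) = 1.6327/(1+1.6327) ≈ 0.62.

P(A) = 0.62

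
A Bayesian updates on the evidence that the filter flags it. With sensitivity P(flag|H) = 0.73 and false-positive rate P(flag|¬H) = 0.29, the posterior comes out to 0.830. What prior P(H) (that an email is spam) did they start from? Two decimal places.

In odds form, posterior odds = prior odds × likelihood ratio, so prior odds = posterior odds ÷ LR.
Posterior odds = 0.830/(1−0.830) = 4.8824. LR = 0.73/0.29 = 2.5172.
Prior odds = 4.8824/2.5172 = 1.9396, so P(H) = 1.9396/(1+1.9396) ≈ 0.66.

P(H) = 0.66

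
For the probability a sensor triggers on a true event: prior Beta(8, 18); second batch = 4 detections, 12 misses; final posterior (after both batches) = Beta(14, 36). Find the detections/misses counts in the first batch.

2 detections and 6 misses

Sequential conjugate updates are equivalent to a single update on the pooled data, so total successes = posterior α − prior α and total failures = posterior β − prior β.
Total across both batches: 14−8=6 detections, 36−18=18 misses.
Subtract the second batch: 6−4=2 detections and 18−12=6 misses.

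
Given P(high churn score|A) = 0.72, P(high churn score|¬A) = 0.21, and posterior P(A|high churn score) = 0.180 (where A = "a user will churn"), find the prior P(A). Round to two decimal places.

P(A) = 0.06

In odds form, posterior odds = prior odds × likelihood ratio, so prior odds = posterior odds ÷ LR.
Posterior odds = 0.180/(1−0.180) = 0.2195. LR = 0.72/0.21 = 3.4286.
Prior odds = 0.2195/3.4286 = 0.0640, so P(A) = 0.0640/(1+0.0640) ≈ 0.06.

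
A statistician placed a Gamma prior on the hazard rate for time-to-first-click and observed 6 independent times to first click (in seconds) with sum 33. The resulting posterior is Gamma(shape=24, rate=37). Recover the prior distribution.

Gamma(shape=18, rate=4)

For an exponential likelihood with a Gamma(α, β) prior on the rate, n observations with total T give posterior Gamma(α+n, β+T).
So α = 24 − 6 = 18 and β = 37 − 33 = 4.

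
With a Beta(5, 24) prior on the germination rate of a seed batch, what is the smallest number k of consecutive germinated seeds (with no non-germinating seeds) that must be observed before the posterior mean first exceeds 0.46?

After k germinated seeds and 0 non-germinating seeds the posterior is Beta(5+k, 24), with mean (5+k)/(5+24+k).
Set (5+k)/(29+k) > 0.46 and solve: k > (0.46·29 − 5)/(1 − 0.46) = 15.444.
The smallest integer exceeding 15.444 is 16, and checking k=16: (21)/(45) = 0.4667 > 0.46.

k = 16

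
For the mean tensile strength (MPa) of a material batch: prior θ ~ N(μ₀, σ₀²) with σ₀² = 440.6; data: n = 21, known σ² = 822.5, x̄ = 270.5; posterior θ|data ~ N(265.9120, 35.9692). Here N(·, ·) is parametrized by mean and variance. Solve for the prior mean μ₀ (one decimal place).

With known observation variance, the Normal–Normal posterior has precision τ_n = τ₀ + n/σ² and mean μ_n = (τ₀μ₀ + (n/σ²)x̄)/τ_n.
Here τ₀ = 1/440.6 = 0.002270 and τ_data = 21/822.5 = 0.025532, so τ_n = 0.027802.
Rearranging for μ₀: μ₀ = (μ_n·τ_n − τ_data·x̄)/τ₀ = (265.9120·0.027802 − 0.025532·270.5) / 0.002270 = 0.486479/0.002270 ≈ 214.3.

μ₀ = 214.3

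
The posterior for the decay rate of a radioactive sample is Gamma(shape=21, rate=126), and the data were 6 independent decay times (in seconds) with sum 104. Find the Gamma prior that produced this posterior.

For an exponential likelihood with a Gamma(α, β) prior on the rate, n observations with total T give posterior Gamma(α+n, β+T).
So α = 21 − 6 = 15 and β = 126 − 104 = 22.

Gamma(shape=15, rate=22)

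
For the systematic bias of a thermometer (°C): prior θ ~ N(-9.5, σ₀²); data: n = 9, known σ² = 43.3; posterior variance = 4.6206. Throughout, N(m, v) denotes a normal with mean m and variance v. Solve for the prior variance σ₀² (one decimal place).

For the Normal–Normal model with known σ², precisions add: τ_n = τ₀ + n/σ².
So 1/σ₀² = 1/4.6206 − 9/43.3 = 0.216422 − 0.207852 = 0.008570.
Hence σ₀² = 1/0.008570 ≈ 116.7.

σ₀² = 116.7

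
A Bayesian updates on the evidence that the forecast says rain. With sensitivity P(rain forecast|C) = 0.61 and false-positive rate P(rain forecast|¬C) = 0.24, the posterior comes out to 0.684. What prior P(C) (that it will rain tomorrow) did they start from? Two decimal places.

P(C) = 0.46

Bayes' rule in odds form gives O(C|E) = O(C)·[P(E|C)/P(E|¬C)], hence O(C) = O(C|E)/LR.
Posterior odds = 0.684/(1−0.684) = 2.1646. LR = 0.61/0.24 = 2.5417.
Prior odds = 2.1646/2.5417 = 0.8516, so P(C) = 0.8516/(1+0.8516) ≈ 0.46.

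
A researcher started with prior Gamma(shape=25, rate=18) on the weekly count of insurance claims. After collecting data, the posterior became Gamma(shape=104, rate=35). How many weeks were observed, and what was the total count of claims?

n = 17 weeks with total 79 claims

A Gamma(α, β) prior (rate parametrization) on a Poisson rate with n observations summing to S gives posterior Gamma(α+S, β+n).
Matching: Σxᵢ = 104 − 25 = 79 and n = 35 − 18 = 17.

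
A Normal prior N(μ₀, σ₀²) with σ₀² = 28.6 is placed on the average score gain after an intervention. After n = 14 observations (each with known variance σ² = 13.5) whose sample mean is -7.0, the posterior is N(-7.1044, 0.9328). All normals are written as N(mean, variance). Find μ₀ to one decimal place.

μ₀ = -10.2

The posterior mean is a precision-weighted average: μ_n = (τ₀μ₀ + τ_data·x̄)/(τ₀+τ_data), with τ₀=1/σ₀² and τ_data=n/σ².
Here τ₀ = 1/28.6 = 0.034965 and τ_data = 14/13.5 = 1.037037, so τ_n = 1.072002.
Rearranging for μ₀: μ₀ = (μ_n·τ_n − τ_data·x̄)/τ₀ = (-7.1044·1.072002 − 1.037037·-7.0) / 0.034965 = -0.356672/0.034965 ≈ -10.2.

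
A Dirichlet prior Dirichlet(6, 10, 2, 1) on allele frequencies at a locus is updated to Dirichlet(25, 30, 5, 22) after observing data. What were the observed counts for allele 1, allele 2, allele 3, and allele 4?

For a Dirichlet(α) prior with multinomial counts c, the posterior is Dirichlet(α + c) componentwise.
Counts are posterior − prior componentwise: 25−6=19, 30−10=20, 5−2=3, 22−1=21.

counts (19, 20, 3, 21)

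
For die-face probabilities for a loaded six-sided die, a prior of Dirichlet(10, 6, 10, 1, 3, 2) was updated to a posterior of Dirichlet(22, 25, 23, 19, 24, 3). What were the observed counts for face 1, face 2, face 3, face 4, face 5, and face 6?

For a Dirichlet(α) prior with multinomial counts c, the posterior is Dirichlet(α + c) componentwise.
Counts are posterior − prior componentwise: 22−10=12, 25−6=19, 23−10=13, 19−1=18, 24−3=21, 3−2=1.

counts (12, 19, 13, 18, 21, 1)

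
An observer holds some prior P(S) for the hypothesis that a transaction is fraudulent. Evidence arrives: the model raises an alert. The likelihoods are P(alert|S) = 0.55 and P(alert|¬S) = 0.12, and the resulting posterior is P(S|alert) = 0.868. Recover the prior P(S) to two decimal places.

P(S) = 0.59

Bayes' rule in odds form gives O(S|E) = O(S)·[P(E|S)/P(E|¬S)], hence O(S) = O(S|E)/LR.
Posterior odds = 0.868/(1−0.868) = 6.5758. LR = 0.55/0.12 = 4.5833.
Prior odds = 6.5758/4.5833 = 1.4347, so P(S) = 1.4347/(1+1.4347) ≈ 0.59.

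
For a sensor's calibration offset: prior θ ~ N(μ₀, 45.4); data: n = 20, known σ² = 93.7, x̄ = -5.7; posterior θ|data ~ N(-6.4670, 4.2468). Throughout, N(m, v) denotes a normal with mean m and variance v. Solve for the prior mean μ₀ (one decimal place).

μ₀ = -13.9

With known observation variance, the Normal–Normal posterior has precision τ_n = τ₀ + n/σ² and mean μ_n = (τ₀μ₀ + (n/σ²)x̄)/τ_n.
Here τ₀ = 1/45.4 = 0.022026 and τ_data = 20/93.7 = 0.213447, so τ_n = 0.235473.
Rearranging for μ₀: μ₀ = (μ_n·τ_n − τ_data·x̄)/τ₀ = (-6.4670·0.235473 − 0.213447·-5.7) / 0.022026 = -0.306156/0.022026 ≈ -13.9.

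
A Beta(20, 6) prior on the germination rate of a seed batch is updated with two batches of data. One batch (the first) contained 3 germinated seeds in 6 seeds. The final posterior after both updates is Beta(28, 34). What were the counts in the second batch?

Sequential conjugate updates are equivalent to a single update on the pooled data, so total successes = posterior α − prior α and total failures = posterior β − prior β.
Total across both batches: 28−20=8 germinated seeds, 34−6=28 non-germinating seeds.
Subtract the first batch: 8−3=5 germinated seeds and 28−3=25 non-germinating seeds.

5 germinated seeds and 25 non-germinating seeds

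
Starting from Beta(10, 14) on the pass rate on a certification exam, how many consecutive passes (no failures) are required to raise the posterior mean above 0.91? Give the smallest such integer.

k = 132

After k passes and 0 failures the posterior is Beta(10+k, 14), with mean (10+k)/(10+14+k).
Set (10+k)/(24+k) > 0.91 and solve: k > (0.91·24 − 10)/(1 − 0.91) = 131.556.
The smallest integer exceeding 131.556 is 132.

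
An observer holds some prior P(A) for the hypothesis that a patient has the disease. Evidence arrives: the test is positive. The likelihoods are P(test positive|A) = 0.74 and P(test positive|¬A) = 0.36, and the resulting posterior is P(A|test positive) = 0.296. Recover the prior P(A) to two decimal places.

P(A) = 0.17

Bayes' rule in odds form gives O(A|E) = O(A)·[P(E|A)/P(E|¬A)], hence O(A) = O(A|E)/LR.
Posterior odds = 0.296/(1−0.296) = 0.4205. LR = 0.74/0.36 = 2.0556.
Prior odds = 0.4205/2.0556 = 0.2046, so P(A) = 0.2046/(1+0.2046) ≈ 0.17.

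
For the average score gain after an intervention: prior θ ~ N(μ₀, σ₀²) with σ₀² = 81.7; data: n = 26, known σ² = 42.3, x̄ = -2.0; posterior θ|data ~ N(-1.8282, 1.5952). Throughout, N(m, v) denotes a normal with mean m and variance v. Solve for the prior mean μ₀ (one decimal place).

μ₀ = 6.8

With known observation variance, the Normal–Normal posterior has precision τ_n = τ₀ + n/σ² and mean μ_n = (τ₀μ₀ + (n/σ²)x̄)/τ_n.
Here τ₀ = 1/81.7 = 0.012240 and τ_data = 26/42.3 = 0.614657, so τ_n = 0.626897.
Rearranging for μ₀: μ₀ = (μ_n·τ_n − τ_data·x̄)/τ₀ = (-1.8282·0.626897 − 0.614657·-2.0) / 0.012240 = 0.083221/0.012240 ≈ 6.8.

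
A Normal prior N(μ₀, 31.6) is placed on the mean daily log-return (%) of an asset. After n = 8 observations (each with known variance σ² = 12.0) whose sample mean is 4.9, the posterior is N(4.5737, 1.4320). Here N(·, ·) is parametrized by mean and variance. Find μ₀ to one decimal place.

μ₀ = -2.3

With known observation variance, the Normal–Normal posterior has precision τ_n = τ₀ + n/σ² and mean μ_n = (τ₀μ₀ + (n/σ²)x̄)/τ_n.
Here τ₀ = 1/31.6 = 0.031646 and τ_data = 8/12.0 = 0.666667, so τ_n = 0.698313.
Rearranging for μ₀: μ₀ = (μ_n·τ_n − τ_data·x̄)/τ₀ = (4.5737·0.698313 − 0.666667·4.9) / 0.031646 = -0.072794/0.031646 ≈ -2.3.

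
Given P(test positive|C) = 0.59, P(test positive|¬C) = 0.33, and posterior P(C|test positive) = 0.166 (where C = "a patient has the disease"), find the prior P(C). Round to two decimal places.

In odds form, posterior odds = prior odds × likelihood ratio, so prior odds = posterior odds ÷ LR.
Posterior odds = 0.166/(1−0.166) = 0.1990. LR = 0.59/0.33 = 1.7879.
Prior odds = 0.1990/1.7879 = 0.1113, so P(C) = 0.1113/(1+0.1113) ≈ 0.10.

P(C) = 0.10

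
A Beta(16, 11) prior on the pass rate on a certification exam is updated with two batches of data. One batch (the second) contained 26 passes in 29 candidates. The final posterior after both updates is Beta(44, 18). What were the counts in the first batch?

2 passes and 4 failures

Because Beta–binomial updating is additive in the counts, the combined data contributed (α_post−α_prior, β_post−β_prior) successes and failures.
Total across both batches: 44−16=28 passes, 18−11=7 failures.
Subtract the second batch: 28−26=2 passes and 7−3=4 failures.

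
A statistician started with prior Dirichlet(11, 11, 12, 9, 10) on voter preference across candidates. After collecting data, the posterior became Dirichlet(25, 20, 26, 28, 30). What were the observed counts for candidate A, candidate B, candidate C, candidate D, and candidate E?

For a Dirichlet(α) prior with multinomial counts c, the posterior is Dirichlet(α + c) componentwise.
Counts are posterior − prior componentwise: 25−11=14, 20−11=9, 26−12=14, 28−9=19, 30−10=20.

counts (14, 9, 14, 19, 20)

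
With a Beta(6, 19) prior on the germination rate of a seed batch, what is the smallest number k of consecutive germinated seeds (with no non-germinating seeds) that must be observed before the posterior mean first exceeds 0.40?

After k germinated seeds and 0 non-germinating seeds the posterior is Beta(6+k, 19), with mean (6+k)/(6+19+k).
Set (6+k)/(25+k) > 0.40 and solve: k > (0.40·25 − 6)/(1 − 0.40) = 6.667.
The smallest integer exceeding 6.667 is 7, and checking k=7: (13)/(32) = 0.4062 > 0.40.

k = 7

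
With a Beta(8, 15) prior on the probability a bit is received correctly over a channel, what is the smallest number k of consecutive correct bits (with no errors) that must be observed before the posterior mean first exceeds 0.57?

After k correct bits and 0 errors the posterior is Beta(8+k, 15), with mean (8+k)/(8+15+k).
Set (8+k)/(23+k) > 0.57 and solve: k > (0.57·23 − 8)/(1 − 0.57) = 11.884.
The smallest integer exceeding 11.884 is 12.

k = 12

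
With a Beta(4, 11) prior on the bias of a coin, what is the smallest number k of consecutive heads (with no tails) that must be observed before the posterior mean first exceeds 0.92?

After k heads and 0 tails the posterior is Beta(4+k, 11), with mean (4+k)/(4+11+k).
Set (4+k)/(15+k) > 0.92 and solve: k > (0.92·15 − 4)/(1 − 0.92) = 122.500.
The smallest integer exceeding 122.500 is 123, and checking k=123: (127)/(138) = 0.9203 > 0.92.

k = 123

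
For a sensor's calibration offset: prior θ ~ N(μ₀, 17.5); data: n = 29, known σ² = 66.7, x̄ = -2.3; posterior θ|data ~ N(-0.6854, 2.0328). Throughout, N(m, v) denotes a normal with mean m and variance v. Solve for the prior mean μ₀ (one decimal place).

The posterior mean is a precision-weighted average: μ_n = (τ₀μ₀ + τ_data·x̄)/(τ₀+τ_data), with τ₀=1/σ₀² and τ_data=n/σ².
Here τ₀ = 1/17.5 = 0.057143 and τ_data = 29/66.7 = 0.434783, so τ_n = 0.491926.
Rearranging for μ₀: μ₀ = (μ_n·τ_n − τ_data·x̄)/τ₀ = (-0.6854·0.491926 − 0.434783·-2.3) / 0.057143 = 0.662835/0.057143 ≈ 11.6.

μ₀ = 11.6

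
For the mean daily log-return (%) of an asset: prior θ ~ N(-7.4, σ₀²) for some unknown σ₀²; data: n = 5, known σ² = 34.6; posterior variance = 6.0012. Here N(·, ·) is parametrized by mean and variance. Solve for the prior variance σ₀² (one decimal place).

σ₀² = 45.2

For the Normal–Normal model with known σ², precisions add: τ_n = τ₀ + n/σ².
So 1/σ₀² = 1/6.0012 − 5/34.6 = 0.166633 − 0.144509 = 0.022124.
Hence σ₀² = 1/0.022124 ≈ 45.2.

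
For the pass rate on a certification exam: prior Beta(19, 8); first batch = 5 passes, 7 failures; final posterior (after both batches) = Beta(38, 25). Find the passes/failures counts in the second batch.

14 passes and 10 failures

Because Beta–binomial updating is additive in the counts, the combined data contributed (α_post−α_prior, β_post−β_prior) successes and failures.
Total across both batches: 38−19=19 passes, 25−8=17 failures.
Subtract the first batch: 19−5=14 passes and 17−7=10 failures.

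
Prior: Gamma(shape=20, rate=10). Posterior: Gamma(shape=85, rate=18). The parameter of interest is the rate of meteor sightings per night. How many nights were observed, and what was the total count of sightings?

Gamma–Poisson conjugacy: posterior shape = α + Σxᵢ, posterior rate = β + n.
Matching: Σxᵢ = 85 − 20 = 65 and n = 18 − 10 = 8.

n = 8 nights with total 65 sightings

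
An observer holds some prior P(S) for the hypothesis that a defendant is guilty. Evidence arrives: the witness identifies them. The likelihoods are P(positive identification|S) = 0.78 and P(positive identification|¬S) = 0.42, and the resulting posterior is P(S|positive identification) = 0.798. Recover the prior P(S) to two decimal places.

Bayes' rule in odds form gives O(S|E) = O(S)·[P(E|S)/P(E|¬S)], hence O(S) = O(S|E)/LR.
Posterior odds = 0.798/(1−0.798) = 3.9505. LR = 0.78/0.42 = 1.8571.
Prior odds = 3.9505/1.8571 = 2.1272, so P(S) = 2.1272/(1+2.1272) ≈ 0.68.

P(S) = 0.68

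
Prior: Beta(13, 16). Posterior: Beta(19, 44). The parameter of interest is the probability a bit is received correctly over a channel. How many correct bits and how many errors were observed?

Under Beta–binomial conjugacy the posterior parameters are (a+s, b+f).
So s = 19 − 13 = 6 and f = 44 − 16 = 28.

6 correct bits and 28 errors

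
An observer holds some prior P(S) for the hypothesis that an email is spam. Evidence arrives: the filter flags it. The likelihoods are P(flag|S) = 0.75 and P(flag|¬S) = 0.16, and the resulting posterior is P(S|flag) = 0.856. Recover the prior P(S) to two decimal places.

P(S) = 0.56

In odds form, posterior odds = prior odds × likelihood ratio, so prior odds = posterior odds ÷ LR.
Posterior odds = 0.856/(1−0.856) = 5.9444. LR = 0.75/0.16 = 4.6875.
Prior odds = 5.9444/4.6875 = 1.2681, so P(S) = 1.2681/(1+1.2681) ≈ 0.56.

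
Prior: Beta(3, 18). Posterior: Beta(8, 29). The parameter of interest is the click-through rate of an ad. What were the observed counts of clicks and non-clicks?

5 clicks and 11 non-clicks

Under Beta–binomial conjugacy the posterior parameters are (a+s, b+f).
So s = 8 − 3 = 5 and f = 29 − 18 = 11.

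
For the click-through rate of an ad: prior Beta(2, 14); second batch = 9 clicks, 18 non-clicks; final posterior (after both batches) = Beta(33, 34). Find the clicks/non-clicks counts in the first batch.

Because Beta–binomial updating is additive in the counts, the combined data contributed (α_post−α_prior, β_post−β_prior) successes and failures.
Total across both batches: 33−2=31 clicks, 34−14=20 non-clicks.
Subtract the second batch: 31−9=22 clicks and 20−18=2 non-clicks.

22 clicks and 2 non-clicks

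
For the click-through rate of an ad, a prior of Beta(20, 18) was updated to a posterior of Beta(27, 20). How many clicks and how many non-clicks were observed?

Beta is conjugate to the binomial likelihood: posterior = Beta(α+s, β+f).
So s = 27 − 20 = 7 and f = 20 − 18 = 2.

7 clicks and 2 non-clicks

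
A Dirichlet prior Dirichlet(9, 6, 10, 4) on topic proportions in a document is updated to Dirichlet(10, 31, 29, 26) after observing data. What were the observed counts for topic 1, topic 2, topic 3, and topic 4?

counts (1, 25, 19, 22)

For a Dirichlet(α) prior with multinomial counts c, the posterior is Dirichlet(α + c) componentwise.
Counts are posterior − prior componentwise: 10−9=1, 31−6=25, 29−10=19, 26−4=22.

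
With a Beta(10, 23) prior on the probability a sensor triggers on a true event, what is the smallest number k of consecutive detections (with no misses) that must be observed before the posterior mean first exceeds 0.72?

After k detections and 0 misses the posterior is Beta(10+k, 23), with mean (10+k)/(10+23+k).
Set (10+k)/(33+k) > 0.72 and solve: k > (0.72·33 − 10)/(1 − 0.72) = 49.143.
The smallest integer exceeding 49.143 is 50.

k = 50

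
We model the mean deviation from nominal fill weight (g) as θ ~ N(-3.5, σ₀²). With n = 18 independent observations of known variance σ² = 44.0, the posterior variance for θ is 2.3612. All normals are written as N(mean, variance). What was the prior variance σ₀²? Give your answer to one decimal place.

Posterior precision equals prior precision plus data precision: 1/σ_n² = 1/σ₀² + n/σ².
So 1/σ₀² = 1/2.3612 − 18/44.0 = 0.423513 − 0.409091 = 0.014422.
Hence σ₀² = 1/0.014422 ≈ 69.3.

σ₀² = 69.3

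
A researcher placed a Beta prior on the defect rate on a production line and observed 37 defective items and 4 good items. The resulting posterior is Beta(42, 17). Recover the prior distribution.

Beta(5, 13)

A Beta(α, β) prior with s successes and f failures in binomial data gives a Beta(α+s, β+f) posterior.
So α = 42 − 37 = 5 and β = 17 − 4 = 13.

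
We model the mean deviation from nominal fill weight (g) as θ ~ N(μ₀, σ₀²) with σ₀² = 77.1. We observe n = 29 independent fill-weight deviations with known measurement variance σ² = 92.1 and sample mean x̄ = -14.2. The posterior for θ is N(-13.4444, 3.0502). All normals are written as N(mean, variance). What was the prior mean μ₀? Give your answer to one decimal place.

μ₀ = 4.9

With known observation variance, the Normal–Normal posterior has precision τ_n = τ₀ + n/σ² and mean μ_n = (τ₀μ₀ + (n/σ²)x̄)/τ_n.
Here τ₀ = 1/77.1 = 0.012970 and τ_data = 29/92.1 = 0.314875, so τ_n = 0.327845.
Rearranging for μ₀: μ₀ = (μ_n·τ_n − τ_data·x̄)/τ₀ = (-13.4444·0.327845 − 0.314875·-14.2) / 0.012970 = 0.063546/0.012970 ≈ 4.9.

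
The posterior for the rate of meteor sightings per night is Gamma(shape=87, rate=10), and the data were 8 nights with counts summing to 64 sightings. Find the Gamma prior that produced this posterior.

Gamma(shape=23, rate=2)

A Gamma(α, β) prior (rate parametrization) on a Poisson rate with n observations summing to S gives posterior Gamma(α+S, β+n).
So α = 87 − 64 = 23 and β = 10 − 8 = 2.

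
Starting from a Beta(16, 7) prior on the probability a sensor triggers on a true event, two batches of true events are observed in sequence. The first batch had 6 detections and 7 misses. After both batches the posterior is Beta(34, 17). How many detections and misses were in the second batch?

12 detections and 3 misses

Sequential conjugate updates are equivalent to a single update on the pooled data, so total successes = posterior α − prior α and total failures = posterior β − prior β.
Total across both batches: 34−16=18 detections, 17−7=10 misses.
Subtract the first batch: 18−6=12 detections and 10−7=3 misses.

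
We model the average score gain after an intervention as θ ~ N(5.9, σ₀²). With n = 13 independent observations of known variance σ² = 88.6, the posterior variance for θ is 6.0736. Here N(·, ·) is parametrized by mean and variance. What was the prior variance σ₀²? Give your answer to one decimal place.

σ₀² = 55.8

For the Normal–Normal model with known σ², precisions add: τ_n = τ₀ + n/σ².
So 1/σ₀² = 1/6.0736 − 13/88.6 = 0.164647 − 0.146727 = 0.017920.
Hence σ₀² = 1/0.017920 ≈ 55.8.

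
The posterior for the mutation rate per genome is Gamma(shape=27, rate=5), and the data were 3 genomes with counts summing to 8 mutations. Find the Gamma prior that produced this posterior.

Gamma(shape=19, rate=2)

Gamma–Poisson conjugacy: posterior shape = α + Σxᵢ, posterior rate = β + n.
So α = 27 − 8 = 19 and β = 5 − 3 = 2.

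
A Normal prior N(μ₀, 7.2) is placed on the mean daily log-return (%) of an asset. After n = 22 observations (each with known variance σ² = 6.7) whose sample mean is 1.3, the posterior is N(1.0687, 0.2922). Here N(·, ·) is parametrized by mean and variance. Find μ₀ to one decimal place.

μ₀ = -4.4

With known observation variance, the Normal–Normal posterior has precision τ_n = τ₀ + n/σ² and mean μ_n = (τ₀μ₀ + (n/σ²)x̄)/τ_n.
Here τ₀ = 1/7.2 = 0.138889 and τ_data = 22/6.7 = 3.283582, so τ_n = 3.422471.
Rearranging for μ₀: μ₀ = (μ_n·τ_n − τ_data·x̄)/τ₀ = (1.0687·3.422471 − 3.283582·1.3) / 0.138889 = -0.611062/0.138889 ≈ -4.4.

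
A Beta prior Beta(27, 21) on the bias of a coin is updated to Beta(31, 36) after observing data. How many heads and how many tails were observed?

4 heads and 15 tails

A Beta(a, b) prior with s successes and f failures in binomial data gives a Beta(a+s, b+f) posterior.
Match parameters: s=31−27=4, f=36−21=15.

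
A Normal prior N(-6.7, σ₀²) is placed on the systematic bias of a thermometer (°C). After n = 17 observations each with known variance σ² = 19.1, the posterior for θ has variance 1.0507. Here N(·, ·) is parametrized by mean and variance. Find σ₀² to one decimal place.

Posterior precision equals prior precision plus data precision: 1/σ_n² = 1/σ₀² + n/σ².
So 1/σ₀² = 1/1.0507 − 17/19.1 = 0.951746 − 0.890052 = 0.061694.
Hence σ₀² = 1/0.061694 ≈ 16.2.

σ₀² = 16.2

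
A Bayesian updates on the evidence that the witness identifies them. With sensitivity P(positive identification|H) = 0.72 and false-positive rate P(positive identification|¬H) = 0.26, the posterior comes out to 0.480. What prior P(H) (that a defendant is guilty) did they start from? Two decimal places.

In odds form, posterior odds = prior odds × likelihood ratio, so prior odds = posterior odds ÷ LR.
Posterior odds = 0.480/(1−0.480) = 0.9231. LR = 0.72/0.26 = 2.7692.
Prior odds = 0.9231/2.7692 = 0.3333, so P(H) = 0.3333/(1+0.3333) ≈ 0.25.

P(H) = 0.25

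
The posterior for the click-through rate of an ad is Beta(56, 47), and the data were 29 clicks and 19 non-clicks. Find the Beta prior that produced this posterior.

Beta(27, 28)

Under Beta–binomial conjugacy the posterior parameters are (α+s, β+f).
So α = 56 − 29 = 27 and β = 47 − 19 = 28.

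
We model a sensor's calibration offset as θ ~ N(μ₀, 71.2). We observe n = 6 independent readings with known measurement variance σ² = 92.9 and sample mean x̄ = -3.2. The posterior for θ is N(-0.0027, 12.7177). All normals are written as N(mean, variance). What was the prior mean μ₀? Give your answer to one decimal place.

With known observation variance, the Normal–Normal posterior has precision τ_n = τ₀ + n/σ² and mean μ_n = (τ₀μ₀ + (n/σ²)x̄)/τ_n.
Here τ₀ = 1/71.2 = 0.014045 and τ_data = 6/92.9 = 0.064586, so τ_n = 0.078631.
Rearranging for μ₀: μ₀ = (μ_n·τ_n − τ_data·x̄)/τ₀ = (-0.0027·0.078631 − 0.064586·-3.2) / 0.014045 = 0.206463/0.014045 ≈ 14.7.

μ₀ = 14.7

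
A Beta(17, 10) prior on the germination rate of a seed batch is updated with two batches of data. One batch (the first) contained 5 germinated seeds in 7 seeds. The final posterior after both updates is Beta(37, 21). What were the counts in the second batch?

Because Beta–binomial updating is additive in the counts, the combined data contributed (α_post−α_prior, β_post−β_prior) successes and failures.
Total across both batches: 37−17=20 germinated seeds, 21−10=11 non-germinating seeds.
Subtract the first batch: 20−5=15 germinated seeds and 11−2=9 non-germinating seeds.

15 germinated seeds and 9 non-germinating seeds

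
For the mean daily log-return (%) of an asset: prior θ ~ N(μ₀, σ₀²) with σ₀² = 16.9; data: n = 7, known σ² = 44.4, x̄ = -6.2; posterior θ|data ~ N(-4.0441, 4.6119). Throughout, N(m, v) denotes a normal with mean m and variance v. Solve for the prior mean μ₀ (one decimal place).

The posterior mean is a precision-weighted average: μ_n = (τ₀μ₀ + τ_data·x̄)/(τ₀+τ_data), with τ₀=1/σ₀² and τ_data=n/σ².
Here τ₀ = 1/16.9 = 0.059172 and τ_data = 7/44.4 = 0.157658, so τ_n = 0.216830.
Rearranging for μ₀: μ₀ = (μ_n·τ_n − τ_data·x̄)/τ₀ = (-4.0441·0.216830 − 0.157658·-6.2) / 0.059172 = 0.100597/0.059172 ≈ 1.7.

μ₀ = 1.7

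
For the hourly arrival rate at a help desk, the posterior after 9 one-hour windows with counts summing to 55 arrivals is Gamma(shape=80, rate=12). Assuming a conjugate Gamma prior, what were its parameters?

A Gamma(α, β) prior (rate parametrization) on a Poisson rate with n observations summing to S gives posterior Gamma(α+S, β+n).
So α = 80 − 55 = 25 and β = 12 − 9 = 3.

Gamma(shape=25, rate=3)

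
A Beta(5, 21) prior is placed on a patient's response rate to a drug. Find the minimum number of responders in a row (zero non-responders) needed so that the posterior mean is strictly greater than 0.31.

After k responders and 0 non-responders the posterior is Beta(5+k, 21), with mean (5+k)/(5+21+k).
Set (5+k)/(26+k) > 0.31 and solve: k > (0.31·26 − 5)/(1 − 0.31) = 4.435.
The smallest integer exceeding 4.435 is 5.

k = 5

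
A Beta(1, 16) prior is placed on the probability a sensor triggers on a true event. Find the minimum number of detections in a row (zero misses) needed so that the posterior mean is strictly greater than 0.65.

After k detections and 0 misses the posterior is Beta(1+k, 16), with mean (1+k)/(1+16+k).
Set (1+k)/(17+k) > 0.65 and solve: k > (0.65·17 − 1)/(1 − 0.65) = 28.714.
The smallest integer exceeding 28.714 is 29.

k = 29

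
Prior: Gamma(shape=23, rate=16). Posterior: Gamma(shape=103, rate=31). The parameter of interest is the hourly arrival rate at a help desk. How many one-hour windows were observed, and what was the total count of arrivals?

n = 15 one-hour windows with total 80 arrivals

A Gamma(α, β) prior (rate parametrization) on a Poisson rate with n observations summing to S gives posterior Gamma(α+S, β+n).
Matching: Σxᵢ = 103 − 23 = 80 and n = 31 − 16 = 15.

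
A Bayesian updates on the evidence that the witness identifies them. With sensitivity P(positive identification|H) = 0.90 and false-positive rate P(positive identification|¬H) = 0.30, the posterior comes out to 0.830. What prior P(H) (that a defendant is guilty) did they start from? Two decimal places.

P(H) = 0.62

In odds form, posterior odds = prior odds × likelihood ratio, so prior odds = posterior odds ÷ LR.
Posterior odds = 0.830/(1−0.830) = 4.8824. LR = 0.90/0.30 = 3.0000.
Prior odds = 4.8824/3.0000 = 1.6275, so P(H) = 1.6275/(1+1.6275) ≈ 0.62.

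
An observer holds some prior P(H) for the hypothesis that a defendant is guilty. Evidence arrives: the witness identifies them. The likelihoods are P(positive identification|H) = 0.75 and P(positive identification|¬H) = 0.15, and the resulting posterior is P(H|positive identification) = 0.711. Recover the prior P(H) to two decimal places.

P(H) = 0.33

Bayes' rule in odds form gives O(H|E) = O(H)·[P(E|H)/P(E|¬H)], hence O(H) = O(H|E)/LR.
Posterior odds = 0.711/(1−0.711) = 2.4602. LR = 0.75/0.15 = 5.0000.
Prior odds = 2.4602/5.0000 = 0.4920, so P(H) = 0.4920/(1+0.4920) ≈ 0.33.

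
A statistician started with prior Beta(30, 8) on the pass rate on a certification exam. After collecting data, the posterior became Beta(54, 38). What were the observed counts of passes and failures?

A Beta(α, β) prior with s successes and f failures in binomial data gives a Beta(α+s, β+f) posterior.
So s = 54 − 30 = 24 and f = 38 − 8 = 30.

24 passes and 30 failures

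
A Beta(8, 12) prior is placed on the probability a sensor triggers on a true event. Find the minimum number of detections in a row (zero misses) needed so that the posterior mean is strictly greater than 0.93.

After k detections and 0 misses the posterior is Beta(8+k, 12), with mean (8+k)/(8+12+k).
Set (8+k)/(20+k) > 0.93 and solve: k > (0.93·20 − 8)/(1 − 0.93) = 151.429.
The smallest integer exceeding 151.429 is 152, and checking k=152: (160)/(172) = 0.9302 > 0.93.

k = 152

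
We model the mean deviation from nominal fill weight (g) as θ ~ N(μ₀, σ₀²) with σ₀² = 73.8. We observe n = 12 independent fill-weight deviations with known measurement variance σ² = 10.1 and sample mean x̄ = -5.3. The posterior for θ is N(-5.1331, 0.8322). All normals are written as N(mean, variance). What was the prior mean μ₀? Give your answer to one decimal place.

With known observation variance, the Normal–Normal posterior has precision τ_n = τ₀ + n/σ² and mean μ_n = (τ₀μ₀ + (n/σ²)x̄)/τ_n.
Here τ₀ = 1/73.8 = 0.013550 and τ_data = 12/10.1 = 1.188119, so τ_n = 1.201669.
Rearranging for μ₀: μ₀ = (μ_n·τ_n − τ_data·x̄)/τ₀ = (-5.1331·1.201669 − 1.188119·-5.3) / 0.013550 = 0.128744/0.013550 ≈ 9.5.

μ₀ = 9.5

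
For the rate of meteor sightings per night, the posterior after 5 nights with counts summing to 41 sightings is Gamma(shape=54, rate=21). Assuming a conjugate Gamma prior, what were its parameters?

Gamma(shape=13, rate=16)

A Gamma(α, β) prior (rate parametrization) on a Poisson rate with n observations summing to S gives posterior Gamma(α+S, β+n).
So α = 54 − 41 = 13 and β = 21 − 5 = 16.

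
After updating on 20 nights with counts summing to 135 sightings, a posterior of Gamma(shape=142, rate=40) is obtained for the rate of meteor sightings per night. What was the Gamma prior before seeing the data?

A Gamma(α, β) prior (rate parametrization) on a Poisson rate with n observations summing to S gives posterior Gamma(α+S, β+n).
So α = 142 − 135 = 7 and β = 40 − 20 = 20.

Gamma(shape=7, rate=20)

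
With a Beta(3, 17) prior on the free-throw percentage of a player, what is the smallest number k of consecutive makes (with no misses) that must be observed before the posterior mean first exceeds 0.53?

k = 17

After k makes and 0 misses the posterior is Beta(3+k, 17), with mean (3+k)/(3+17+k).
Set (3+k)/(20+k) > 0.53 and solve: k > (0.53·20 − 3)/(1 − 0.53) = 16.170.
The smallest integer exceeding 16.170 is 17, and checking k=17: (20)/(37) = 0.5405 > 0.53.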